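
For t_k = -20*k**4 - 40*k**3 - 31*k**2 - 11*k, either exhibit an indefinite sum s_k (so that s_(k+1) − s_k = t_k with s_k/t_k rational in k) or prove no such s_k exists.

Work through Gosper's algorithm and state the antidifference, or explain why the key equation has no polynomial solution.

Compute t_(k+1)/t_k: get (20*k**3 + 100*k**2 + 171*k + 102)/(k*(20*k**2 + 20*k + 11)).
Factor: A=1; B=1; C=k**4 + 2*k**3 + 31*k**2/20 + 11*k/20.
Need (1)·f(k+1) − (1)·f(k) = k**4 + 2*k**3 + 31*k**2/20 + 11*k/20.
Bound: deg f ≤ 5.
Solving with deg f ≤ 5: f(k) = k*(k - 1)*(k + 1)*(4*k**2 + 1)/20.
Certificate R = B(k−1)f/C = (k - 1)*(4*k**2 + 1)/(20*k**2 + 20*k + 11) gives s_k = -4*k**5 + 3*k**3 + k.
s_(k+1) − s_k = k*(-20*k**3 - 40*k**2 - 31*k - 11) = t_k.

s_k = -4*k**5 + 3*k**3 + k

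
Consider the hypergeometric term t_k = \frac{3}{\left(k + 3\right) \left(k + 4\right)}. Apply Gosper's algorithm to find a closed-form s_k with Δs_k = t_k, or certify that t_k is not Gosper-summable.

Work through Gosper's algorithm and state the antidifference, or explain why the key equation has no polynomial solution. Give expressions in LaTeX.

s_k = \frac{k}{k + 3}

t_(k+1)/t_k = (k + 3)/(k + 5).
Factor: A=k + 3; B=k + 5; C=1.
Solve (k + 3)·f(k+1) − (k + 4)·f(k) = 1.
deg f ≤ 1 (via 1,1,0).
Coefficient equations give f(k) = k/3.
Then R = B(k−1)f/C = k*(k + 4)/3, so s_k = R(k)·t_k = k/(k + 3).
Check: Δs_k = 3/(k**2 + 7*k + 12). ✓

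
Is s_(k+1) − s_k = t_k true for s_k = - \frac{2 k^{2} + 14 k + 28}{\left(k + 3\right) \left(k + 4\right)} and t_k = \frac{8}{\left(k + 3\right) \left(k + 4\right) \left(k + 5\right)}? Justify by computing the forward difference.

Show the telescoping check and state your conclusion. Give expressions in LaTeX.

s_(k+1) = 2*(-7*k - (k + 1)**2 - 21)/((k + 4)*(k + 5))
s_(k+1) − s_k = 8/(k**3 + 12*k**2 + 47*k + 60)
(s_(k+1) − s_k) − t_k = 0

valid; difference matches t_k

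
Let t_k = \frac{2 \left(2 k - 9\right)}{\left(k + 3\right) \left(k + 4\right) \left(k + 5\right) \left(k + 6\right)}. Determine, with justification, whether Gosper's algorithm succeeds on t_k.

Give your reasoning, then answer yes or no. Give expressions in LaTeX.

Yes. s_k = \frac{k \left(- k^{2} - 12 k - 77\right)}{15 \left(k + 3\right) \left(k + 4\right) \left(k + 5\right)}.

Ratio r(k) = (k + 3)*(2*k - 7)/((k + 7)*(2*k - 9)).
Factor: A=k + 3; B=k + 7; C=k - 9/2.
f must satisfy (k + 3)·f(k+1) − (k + 6)·f(k) = k - 9/2.
Degrees (1,1,1) ⇒ d ≤ 3.
Solving with deg f ≤ 3: f(k) = -k*(k**2 + 12*k + 77)/60.
Get s_k = R·t_k = k*(-k**2 - 12*k - 77)/(15*(k + 3)*(k + 4)*(k + 5)) with R(k) = B(k−1)f(k)/C(k) = -k*(k + 6)*(k**2 + 12*k + 77)/(30*(2*k - 9)).
Check: Δs_k = 2*(2*k - 9)/(k**4 + 18*k**3 + 119*k**2 + 342*k + 360). ✓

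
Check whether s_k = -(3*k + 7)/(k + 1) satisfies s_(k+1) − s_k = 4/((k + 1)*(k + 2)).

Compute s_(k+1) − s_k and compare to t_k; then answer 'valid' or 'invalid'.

Valid: the claim telescopes to t_k.

s_(k+1) = (-3*k - 10)/(k + 2)
s_(k+1) − s_k = 4/(k**2 + 3*k + 2)
(s_(k+1) − s_k) − t_k = 0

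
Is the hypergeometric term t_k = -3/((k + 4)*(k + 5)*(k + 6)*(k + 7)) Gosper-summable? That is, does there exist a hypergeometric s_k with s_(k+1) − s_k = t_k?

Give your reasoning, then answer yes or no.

r(k) = (k + 4)/(k + 8) after simplifying.
Normal form (A,B,C) = (k + 4, k + 8, 1).
Solve (k + 4)·f(k+1) − (k + 7)·f(k) = 1.
Degrees (1,1,0) ⇒ d ≤ 3.
Coefficient equations give f(k) = k*(k**2 + 15*k + 74)/360.
R(k) = B(k−1)·f(k)/C(k) = k*(k + 7)*(k**2 + 15*k + 74)/360; s_k = R·t_k = k*(-k**2 - 15*k - 74)/(120*(k + 4)*(k + 5)*(k + 6)).
Verify: -3/(k**4 + 22*k**3 + 179*k**2 + 638*k + 840) matches t_k.

Yes. s_k = k*(-k**2 - 15*k - 74)/(120*(k + 4)*(k + 5)*(k + 6)).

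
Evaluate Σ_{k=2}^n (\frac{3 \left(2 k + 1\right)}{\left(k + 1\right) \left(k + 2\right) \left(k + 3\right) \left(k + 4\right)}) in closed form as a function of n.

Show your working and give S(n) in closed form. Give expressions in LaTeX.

S(n) = \frac{2 n^{3} + 18 n^{2} + 7 n - 27}{15 \left(n^{3} + 9 n^{2} + 26 n + 24\right)}

Compute t_(k+1)/t_k: get (k + 1)*(2*k + 3)/((k + 5)*(2*k + 1)).
Factor: A=k + 1; B=k + 5; C=k + 1/2.
f must satisfy (k + 1)·f(k+1) − (k + 4)·f(k) = k + 1/2.
d = 3 from the (1,1,1) case.
A polynomial solution: f(k) = k*(k**2 + 6*k + 2)/18.
Get s_k = R·t_k = k*(k**2 + 6*k + 2)/(3*(k + 1)*(k + 2)*(k + 3)) with R(k) = B(k−1)f(k)/C(k) = k*(k + 4)*(k**2 + 6*k + 2)/(9*(2*k + 1)).
s_(k+1) − s_k = 3*(2*k + 1)/(k**4 + 10*k**3 + 35*k**2 + 50*k + 24) = t_k.
Evaluate: s_(n+1) = (n**3 + 9*n**2 + 17*n + 9)/(3*(n**3 + 9*n**2 + 26*n + 24)); subtract s_(2) = 1/5 ⇒ S(n) = (2*n**3 + 18*n**2 + 7*n - 27)/(15*(n**3 + 9*n**2 + 26*n + 24)).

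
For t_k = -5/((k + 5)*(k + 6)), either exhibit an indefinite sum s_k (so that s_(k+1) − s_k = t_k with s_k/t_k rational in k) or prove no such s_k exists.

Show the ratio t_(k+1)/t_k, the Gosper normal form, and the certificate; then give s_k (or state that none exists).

s_k = -k/(k + 5)

Step 1: r(k) = (k + 5)/(k + 7).
Take A(k)=k + 5, B(k)=k + 7, C(k)=1.
Set up (k + 5)·f(k+1) − (k + 6)·f(k) − (1) = 0.
d = 1 from the (1,1,0) case.
Solving with deg f ≤ 1: f(k) = k/5.
Get s_k = R·t_k = -k/(k + 5) with R(k) = B(k−1)f(k)/C(k) = k*(k + 6)/5.
Δs = -5/(k**2 + 11*k + 30), as required.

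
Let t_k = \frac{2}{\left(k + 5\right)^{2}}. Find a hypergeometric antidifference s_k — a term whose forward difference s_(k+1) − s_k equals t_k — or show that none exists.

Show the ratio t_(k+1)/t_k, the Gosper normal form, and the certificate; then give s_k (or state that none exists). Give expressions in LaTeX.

no hypergeometric antidifference exists

Ratio r(k) = (k + 5)**2/(k + 6)**2.
Gosper form: A/B · C(k+1)/C(k) with A=k**2 + 10*k + 25, B=k**2 + 12*k + 36, C=1.
Key eq: (k**2 + 10*k + 25)·f(k+1) = (k**2 + 10*k + 25)·f(k) + (1).
d = 0 from the (2,2,0) case.
Put f(k) = c0: A·f(k+1) − B(k−1)·f(k) − C = -1; need -1 = 0 — inconsistent ⇒ no f, not summable.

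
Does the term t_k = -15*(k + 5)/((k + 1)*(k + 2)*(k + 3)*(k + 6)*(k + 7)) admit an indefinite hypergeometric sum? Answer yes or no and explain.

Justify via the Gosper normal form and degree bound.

t_(k+1)/t_k = (k + 1)*(k + 6)**2/((k + 4)*(k + 5)*(k + 8)).
A = k + 1, B = k + 8, C = k**3 + 14*k**2 + 65*k + 100.
Set up (k + 1)·f(k+1) − (k + 7)·f(k) − (k**3 + 14*k**2 + 65*k + 100) = 0.
Bound: deg f ≤ 6.
Solving with deg f ≤ 6: f(k) = k*(k + 3)*(k + 4)**2*(k + 5)**2/36.
So s_k = (B(k−1)f/C)·t_k = (k*(k + 3)*(k + 4)*(k + 7)/36)·t_k = 5*k*(-k**2 - 9*k - 20)/(12*(k**3 + 9*k**2 + 20*k + 12)).
s_(k+1) − s_k = 15*(-k - 5)/(k**5 + 19*k**4 + 131*k**3 + 401*k**2 + 540*k + 252) = t_k.

Yes. s_k = 5*k*(-k**2 - 9*k - 20)/(12*(k**3 + 9*k**2 + 20*k + 12)).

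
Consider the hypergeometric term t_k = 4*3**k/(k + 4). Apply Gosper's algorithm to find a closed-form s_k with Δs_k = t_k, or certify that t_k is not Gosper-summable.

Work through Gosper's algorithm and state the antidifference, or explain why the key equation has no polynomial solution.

t_(k+1)/t_k = 3*(k + 4)/(k + 5).
So A=3*k + 12 and B=k + 5, with C=1.
Set up (3*k + 12)·f(k+1) − (k + 4)·f(k) − (1) = 0.
From deg A=1, deg B=1, deg C=0: d=-1.
Bound -1 < 0, so the key equation has no polynomial solution.

no hypergeometric antidifference exists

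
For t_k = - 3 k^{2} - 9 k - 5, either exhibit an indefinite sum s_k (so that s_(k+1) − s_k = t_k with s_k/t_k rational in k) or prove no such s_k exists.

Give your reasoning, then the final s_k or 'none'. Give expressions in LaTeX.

s_k = k \left(- k^{2} - 3 k - 1\right)

t_(k+1)/t_k = (3*k**2 + 15*k + 17)/(3*k**2 + 9*k + 5).
Take A(k)=1, B(k)=1, C(k)=k**2 + 3*k + 5/3.
Key eq: (1)·f(k+1) = (1)·f(k) + (k**2 + 3*k + 5/3).
From deg A=0, deg B=0, deg C=2: d=3.
Solving with deg f ≤ 3: f(k) = k*(k**2 + 3*k + 1)/3.
Get s_k = R·t_k = k*(-k**2 - 3*k - 1) with R(k) = B(k−1)f(k)/C(k) = k*(k**2 + 3*k + 1)/(3*k**2 + 9*k + 5).
Verify: -3*k**2 - 9*k - 5 matches t_k.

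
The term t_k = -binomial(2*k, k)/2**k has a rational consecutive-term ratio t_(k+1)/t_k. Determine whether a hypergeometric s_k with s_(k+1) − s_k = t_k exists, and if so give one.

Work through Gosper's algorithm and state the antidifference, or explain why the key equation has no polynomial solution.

The ratio is (2*k + 1)/(k + 1).
Factor: A=2*k + 1; B=k + 1; C=1.
f must satisfy (2*k + 1)·f(k+1) − (k)·f(k) = 1.
Bound: deg f ≤ -1.
Bound -1 < 0, so the key equation has no polynomial solution.

none — t_k is not Gosper-summable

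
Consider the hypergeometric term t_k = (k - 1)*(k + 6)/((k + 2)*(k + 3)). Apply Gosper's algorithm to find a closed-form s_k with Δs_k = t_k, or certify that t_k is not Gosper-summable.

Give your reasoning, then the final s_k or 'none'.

s_k = k*(k - 4)/(k + 2)

The ratio is k*(k + 2)*(k + 7)/((k - 1)*(k + 4)*(k + 6)).
Gosper form: A/B · C(k+1)/C(k) with A=k + 2, B=k + 4, C=k**2 + 5*k - 6.
Need (k + 2)·f(k+1) − (k + 3)·f(k) = k**2 + 5*k - 6.
Degrees (1,1,2) ⇒ d ≤ 2.
Match coefficients ⇒ f(k) = k*(k - 4).
So s_k = (B(k−1)f/C)·t_k = (k*(k - 4)*(k + 3)/((k - 1)*(k + 6)))·t_k = k*(k - 4)/(k + 2).
Verify: (k**2 + 5*k - 6)/(k**2 + 5*k + 6) matches t_k.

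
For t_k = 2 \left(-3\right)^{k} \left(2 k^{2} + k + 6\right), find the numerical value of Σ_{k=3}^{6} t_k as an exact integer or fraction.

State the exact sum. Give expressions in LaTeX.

Σ = 98172

r(k) = 3*(-2*k**2 - 5*k - 9)/(2*k**2 + k + 6) after simplifying.
Take A(k)=-3, B(k)=1, C(k)=k**2 + k/2 + 3.
Set up (-3)·f(k+1) − (1)·f(k) − (k**2 + k/2 + 3) = 0.
Bound: deg f ≤ 2.
A polynomial solution: f(k) = -(k**2 - k + 3)/4.
R(k) = B(k−1)·f(k)/C(k) = -(k**2 - k + 3)/(2*(2*k**2 + k + 6)); s_k = R·t_k = (-3)**k*(-k**2 + k - 3).
Check: Δs_k = 2*(-3)**k*(2*k**2 + k + 6). ✓
Evaluate s at k=7 and k=3: 98415 and 243; difference 98172.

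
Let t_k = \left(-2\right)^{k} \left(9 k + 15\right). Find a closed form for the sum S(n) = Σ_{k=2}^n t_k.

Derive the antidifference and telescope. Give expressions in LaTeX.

r(k) = 2*(-3*k - 8)/(3*k + 5) after simplifying.
Take A(k)=-2, B(k)=1, C(k)=k + 5/3.
Key eq: (-2)·f(k+1) = (1)·f(k) + (k + 5/3).
d = 1 from the (0,0,1) case.
Coefficient equations give f(k) = -(k + 1)/3.
Get s_k = R·t_k = -3*(-2)**k*(k + 1) with R(k) = B(k−1)f(k)/C(k) = -(k + 1)/(3*k + 5).
Verify: (-2)**k*(9*k + 15) matches t_k.
Σ_(k=2)^n t_k = s_(n+1) − s_(2) = (6*(-2)**n*(n + 2)) − (-36), i.e. 6*(-2)**n*n + 12*(-2)**n + 36.

S(n) = 6 \left(-2\right)^{n} n + 12 \left(-2\right)^{n} + 36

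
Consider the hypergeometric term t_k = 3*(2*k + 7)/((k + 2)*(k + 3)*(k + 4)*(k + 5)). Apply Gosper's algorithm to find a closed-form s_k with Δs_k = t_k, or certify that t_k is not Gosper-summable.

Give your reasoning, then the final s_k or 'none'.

Step 1: r(k) = (k + 2)*(2*k + 9)/((k + 6)*(2*k + 7)).
Normal form (A,B,C) = (k + 2, k + 6, k + 7/2).
Set up (k + 2)·f(k+1) − (k + 5)·f(k) − (k + 7/2) = 0.
d = 3 from the (1,1,1) case.
Solving with deg f ≤ 3: f(k) = k*(k + 3)*(k + 6)/16.
Then R = B(k−1)f/C = k*(k + 3)*(k + 5)*(k + 6)/(8*(2*k + 7)), so s_k = R(k)·t_k = 3*k*(k + 6)/(8*(k**2 + 6*k + 8)).
Verify: 3*(2*k + 7)/(k**4 + 14*k**3 + 71*k**2 + 154*k + 120) matches t_k.

s_k = 3*k*(k + 6)/(8*(k**2 + 6*k + 8))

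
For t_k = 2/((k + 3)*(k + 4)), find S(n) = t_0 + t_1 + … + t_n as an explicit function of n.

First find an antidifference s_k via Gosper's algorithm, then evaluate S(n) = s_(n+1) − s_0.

S(n) = 2*(n + 1)/(3*(n + 4))

Compute t_(k+1)/t_k: get (k + 3)/(k + 5).
Take A(k)=k + 3, B(k)=k + 5, C(k)=1.
Key eq: (k + 3)·f(k+1) = (k + 4)·f(k) + (1).
deg f ≤ 1 (via 1,1,0).
Solving with deg f ≤ 1: f(k) = k/3.
Then R = B(k−1)f/C = k*(k + 4)/3, so s_k = R(k)·t_k = 2*k/(3*(k + 3)).
Verify: 2/(k**2 + 7*k + 12) matches t_k.
s_(n+1) = 2*(n + 1)/(3*(n + 4)) and s_(0) = 0, so S(n) = 2*(n + 1)/(3*(n + 4)).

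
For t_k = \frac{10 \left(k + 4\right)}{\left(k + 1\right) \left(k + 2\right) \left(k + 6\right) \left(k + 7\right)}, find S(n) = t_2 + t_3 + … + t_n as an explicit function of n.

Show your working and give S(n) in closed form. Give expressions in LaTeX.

The ratio is (k + 1)*(k + 5)*(k + 6)/((k + 3)*(k + 4)*(k + 8)).
Take A(k)=k + 1, B(k)=k + 8, C(k)=k**4 + 16*k**3 + 95*k**2 + 248*k + 240.
Set up (k + 1)·f(k+1) − (k + 7)·f(k) − (k**4 + 16*k**3 + 95*k**2 + 248*k + 240) = 0.
Degrees (1,1,4) ⇒ d ≤ 6.
Match coefficients ⇒ f(k) = k*(k + 2)*(k + 3)*(k + 4)*(k + 5)*(k + 7)/12.
So s_k = (B(k−1)f/C)·t_k = (k*(k + 2)*(k + 7)**2/(12*(k + 4)))·t_k = 5*k*(k + 7)/(6*(k**2 + 7*k + 6)).
Δs = 10*(k + 4)/(k**4 + 16*k**3 + 83*k**2 + 152*k + 84), as required.
s_(n+1) = 5*(n**2 + 9*n + 8)/(6*(n**2 + 9*n + 14)) and s_(2) = 5/8, so S(n) = 5*(n**2 + 9*n - 10)/(24*(n**2 + 9*n + 14)).

S(n) = \frac{5 \left(n^{2} + 9 n - 10\right)}{24 \left(n^{2} + 9 n + 14\right)}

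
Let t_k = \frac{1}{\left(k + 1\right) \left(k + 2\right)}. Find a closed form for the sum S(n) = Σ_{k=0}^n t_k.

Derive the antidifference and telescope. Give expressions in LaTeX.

t_(k+1)/t_k = (k + 1)/(k + 3).
Gosper form: A/B · C(k+1)/C(k) with A=k + 1, B=k + 3, C=1.
Key eq: (k + 1)·f(k+1) = (k + 2)·f(k) + (1).
Degrees (1,1,0) ⇒ d ≤ 1.
A polynomial solution: f(k) = k.
Get s_k = R·t_k = k/(k + 1) with R(k) = B(k−1)f(k)/C(k) = k*(k + 2).
Δs = 1/(k**2 + 3*k + 2), as required.
Σ_(k=0)^n t_k = s_(n+1) − s_(0) = ((n + 1)/(n + 2)) − (0), i.e. (n + 1)/(n + 2).

S(n) = \frac{n + 1}{n + 2}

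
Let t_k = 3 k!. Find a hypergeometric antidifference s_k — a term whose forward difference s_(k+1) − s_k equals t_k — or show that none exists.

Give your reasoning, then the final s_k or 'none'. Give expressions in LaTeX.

none — t_k is not Gosper-summable

Step 1: r(k) = k + 1.
A = k + 1, B = 1, C = 1.
Key eq: (k + 1)·f(k+1) = (1)·f(k) + (1).
Bound: deg f ≤ -1.
Bound -1 < 0, so the key equation has no polynomial solution.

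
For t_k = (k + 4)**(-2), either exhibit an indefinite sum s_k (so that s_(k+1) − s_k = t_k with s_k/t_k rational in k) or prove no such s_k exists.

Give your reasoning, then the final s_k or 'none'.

Step 1: r(k) = (k + 4)**2/(k + 5)**2.
Take A(k)=k**2 + 8*k + 16, B(k)=k**2 + 10*k + 25, C(k)=1.
Key eq: (k**2 + 8*k + 16)·f(k+1) = (k**2 + 8*k + 16)·f(k) + (1).
deg f ≤ 0 (via 2,2,0).
Generic f = c0 gives residual -1; -1 = 0 cannot hold, so t_k is not Gosper-summable.

not Gosper-summable; s_k does not exist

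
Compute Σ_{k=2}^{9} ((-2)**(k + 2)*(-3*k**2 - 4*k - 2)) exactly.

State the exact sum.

r(k) = 2*(-3*k**2 - 10*k - 9)/(3*k**2 + 4*k + 2) after simplifying.
Gosper form: A/B · C(k+1)/C(k) with A=-2, B=1, C=k**2 + 4*k/3 + 2/3.
Need (-2)·f(k+1) − (1)·f(k) = k**2 + 4*k/3 + 2/3.
From deg A=0, deg B=0, deg C=2: d=2.
Coefficient equations give f(k) = -k**2/3.
Get s_k = R·t_k = (-2)**(k + 2)*k**2 with R(k) = B(k−1)f(k)/C(k) = -k**2/(3*k**2 + 4*k + 2).
Check: Δs_k = (-2)**(k + 2)*(-k**2 - 2*(k + 1)**2). ✓
Telescoping: Σ = s_(10) − s_(2) = 409600 − (64) = 409536.

Σ = 409536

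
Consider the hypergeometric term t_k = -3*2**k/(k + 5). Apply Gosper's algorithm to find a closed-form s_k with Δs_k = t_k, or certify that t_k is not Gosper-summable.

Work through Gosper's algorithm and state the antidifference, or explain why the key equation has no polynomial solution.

no hypergeometric antidifference exists

t_(k+1)/t_k = 2*(k + 5)/(k + 6).
Factor: A=2*k + 10; B=k + 6; C=1.
Solve (2*k + 10)·f(k+1) − (k + 5)·f(k) = 1.
Degrees (1,1,0) ⇒ d ≤ -1.
d = -1 < 0 ⇒ no nonzero polynomial f; not summable.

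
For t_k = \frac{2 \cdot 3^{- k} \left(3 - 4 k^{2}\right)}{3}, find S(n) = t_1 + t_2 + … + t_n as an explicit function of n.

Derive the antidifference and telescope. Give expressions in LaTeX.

Compute t_(k+1)/t_k: get (4*(k + 1)**2 - 3)/(3*(4*k**2 - 3)).
A = 1/3, B = 1, C = k**2 - 3/4.
f must satisfy (1/3)·f(k+1) − (1)·f(k) = k**2 - 3/4.
Bound: deg f ≤ 2.
Solving with deg f ≤ 2: f(k) = -3*(2*k + 1)**2/8.
So s_k = (B(k−1)f/C)·t_k = (-3*(2*k + 1)**2/(2*(4*k**2 - 3)))·t_k = (4*k**2 + 4*k + 1)/3**k.
s_(k+1) − s_k = 2*(3 - 4*k**2)/(3*3**k) = t_k.
Σ_(k=1)^n t_k = s_(n+1) − s_(1) = (3**(-n - 1)*(4*n**2 + 12*n + 9)) − (3), i.e. 3**(-n - 1)*(-3**(n + 2) + 4*n**2 + 12*n + 9).

S(n) = 3^{- n - 1} \left(- 3^{n + 2} + 4 n^{2} + 12 n + 9\right)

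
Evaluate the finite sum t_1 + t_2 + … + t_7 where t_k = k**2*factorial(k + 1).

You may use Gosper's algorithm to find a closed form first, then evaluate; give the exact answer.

Compute t_(k+1)/t_k: get (k + 1)**2*(k + 2)/k**2.
Take A(k)=k + 2, B(k)=1, C(k)=k**2.
Solve (k + 2)·f(k+1) − (1)·f(k) = k**2.
deg f ≤ 1 (via 1,0,2).
Match coefficients ⇒ f(k) = k - 2.
R(k) = B(k−1)·f(k)/C(k) = (k - 2)/k**2; s_k = R·t_k = (k - 2)*factorial(k + 1).
Δs = k**2*factorial(k + 1), as required.
Σ_(k=1)^(7) t_k = s_(8) − s_(1) = 2177280 − (-2) = 2177282.

Σ = 2177282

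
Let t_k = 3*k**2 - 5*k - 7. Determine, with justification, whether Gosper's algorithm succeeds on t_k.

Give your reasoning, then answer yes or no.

Yes. s_k = k*(k**2 - 4*k - 4).

The ratio is (3*k**2 + k - 9)/(3*k**2 - 5*k - 7).
A = 1, B = 1, C = k**2 - 5*k/3 - 7/3.
f must satisfy (1)·f(k+1) − (1)·f(k) = k**2 - 5*k/3 - 7/3.
d = 3 from the (0,0,2) case.
A polynomial solution: f(k) = k*(k**2 - 4*k - 4)/3.
Certificate R = B(k−1)f/C = k*(k**2 - 4*k - 4)/(3*k**2 - 5*k - 7) gives s_k = k*(k**2 - 4*k - 4).
Verify: 3*k**2 - 5*k - 7 matches t_k.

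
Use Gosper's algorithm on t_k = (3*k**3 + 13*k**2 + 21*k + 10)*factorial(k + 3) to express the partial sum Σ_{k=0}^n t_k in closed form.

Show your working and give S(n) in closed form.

Compute t_(k+1)/t_k: get (3*k**4 + 34*k**3 + 144*k**2 + 271*k + 188)/(3*k**3 + 13*k**2 + 21*k + 10).
Gosper form: A/B · C(k+1)/C(k) with A=k + 4, B=1, C=k**3 + 13*k**2/3 + 7*k + 10/3.
Key eq: (k + 4)·f(k+1) = (1)·f(k) + (k**3 + 13*k**2/3 + 7*k + 10/3).
d = 2 from the (1,0,3) case.
Coefficient equations give f(k) = (3*k**2 - 2*k + 2)/3.
R(k) = B(k−1)·f(k)/C(k) = (3*k**2 - 2*k + 2)/(3*k**3 + 13*k**2 + 21*k + 10); s_k = R·t_k = (3*k**2 - 2*k + 2)*factorial(k + 3).
Verify: (3*k**3 + 13*k**2 + 21*k + 10)*factorial(k + 3) matches t_k.
Evaluate: s_(n+1) = (3*n**2 + 4*n + 3)*factorial(n + 4); subtract s_(0) = 12 ⇒ S(n) = 3*n**2*factorial(n + 4) + 4*n*factorial(n + 4) + 3*factorial(n + 4) - 12.

S(n) = 3*n**2*factorial(n + 4) + 4*n*factorial(n + 4) + 3*factorial(n + 4) - 12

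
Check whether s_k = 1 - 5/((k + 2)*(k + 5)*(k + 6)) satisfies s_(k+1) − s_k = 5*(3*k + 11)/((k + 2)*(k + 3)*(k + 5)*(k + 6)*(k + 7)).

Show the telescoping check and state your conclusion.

valid (s_(k+1) − s_k reduces to t_k)

s_(k+1) = 1 - 5/((k + 3)*(k + 6)*(k + 7))
s_(k+1) − s_k = 5*(3*k + 11)/(k**5 + 23*k**4 + 203*k**3 + 853*k**2 + 1692*k + 1260)
(s_(k+1) − s_k) − t_k = 0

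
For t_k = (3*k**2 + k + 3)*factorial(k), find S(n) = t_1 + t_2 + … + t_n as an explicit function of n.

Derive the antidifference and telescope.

S(n) = 3*n**2*factorial(n) + 4*n*factorial(n) + factorial(n) - 1

Ratio r(k) = (k + 1)*(k + 3*(k + 1)**2 + 4)/(3*k**2 + k + 3).
Normal form (A,B,C) = (k + 1, 1, k**2 + k/3 + 1).
Key eq: (k + 1)·f(k+1) = (1)·f(k) + (k**2 + k/3 + 1).
Bound: deg f ≤ 1.
A polynomial solution: f(k) = (3*k - 2)/3.
Certificate R = B(k−1)f/C = (3*k - 2)/(3*k**2 + k + 3) gives s_k = (3*k - 2)*factorial(k).
Check: Δs_k = (3*k**2 + k + 3)*factorial(k). ✓
Σ_(k=1)^n t_k = s_(n+1) − s_(1) = ((3*n + 1)*factorial(n + 1)) − (1), i.e. 3*n**2*factorial(n) + 4*n*factorial(n) + factorial(n) - 1.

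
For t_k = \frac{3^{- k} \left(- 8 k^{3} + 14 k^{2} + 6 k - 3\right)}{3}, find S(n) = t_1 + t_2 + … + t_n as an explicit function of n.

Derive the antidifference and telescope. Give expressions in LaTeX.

Step 1: r(k) = (8*k**3 + 10*k**2 - 10*k - 9)/(3*(8*k**3 - 14*k**2 - 6*k + 3)).
Take A(k)=1/3, B(k)=1, C(k)=k**3 - 7*k**2/4 - 3*k/4 + 3/8.
Set up (1/3)·f(k+1) − (1)·f(k) − (k**3 - 7*k**2/4 - 3*k/4 + 3/8) = 0.
d = 3 from the (0,0,3) case.
Match coefficients ⇒ f(k) = -3*(4*k**3 - k**2 + 2*k + 4)/8.
So s_k = (B(k−1)f/C)·t_k = (-3*(4*k**3 - k**2 + 2*k + 4)/(8*k**3 - 14*k**2 - 6*k + 3))·t_k = (4*k**3 - k**2 + 2*k + 4)/3**k.
Check: Δs_k = (-8*k**3 + 14*k**2 + 6*k - 3)/(3*3**k). ✓
Σ_(k=1)^n t_k = s_(n+1) − s_(1) = (3**(-n - 1)*(4*n**3 + 11*n**2 + 12*n + 9)) − (3), i.e. 3**(-n - 1)*(-3**(n + 2) + 4*n**3 + 11*n**2 + 12*n + 9).

S(n) = 3^{- n - 1} \left(- 3^{n + 2} + 4 n^{3} + 11 n^{2} + 12 n + 9\right)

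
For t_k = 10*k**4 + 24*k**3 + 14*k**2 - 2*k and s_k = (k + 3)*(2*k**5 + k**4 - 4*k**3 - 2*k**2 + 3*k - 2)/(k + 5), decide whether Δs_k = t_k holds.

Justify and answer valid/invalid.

s_(k+1) = (2*k**6 + 19*k**5 + 64*k**4 + 92*k**3 + 49*k**2 + 2*k - 8)/(k + 6)
s_(k+1) − s_k = 2*(5*k**6 + 59*k**5 + 216*k**4 + 298*k**3 + 129*k**2 - 17*k - 2)/(k**2 + 11*k + 30)
(s_(k+1) − s_k) − t_k = 2*(-8*k**5 - 73*k**4 - 138*k**3 - 70*k**2 + 13*k - 2)/(k**2 + 11*k + 30)

Invalid: residual 2*(-8*k**5 - 73*k**4 - 138*k**3 - 70*k**2 + 13*k - 2)/(k**2 + 11*k + 30) ≠ 0.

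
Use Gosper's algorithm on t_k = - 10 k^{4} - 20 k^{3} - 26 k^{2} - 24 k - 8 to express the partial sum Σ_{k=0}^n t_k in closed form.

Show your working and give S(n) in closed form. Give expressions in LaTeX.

The ratio is (5*k**4 + 30*k**3 + 73*k**2 + 88*k + 44)/(5*k**4 + 10*k**3 + 13*k**2 + 12*k + 4).
So A=1 and B=1, with C=k**4 + 2*k**3 + 13*k**2/5 + 12*k/5 + 4/5.
Key eq: (1)·f(k+1) = (1)·f(k) + (k**4 + 2*k**3 + 13*k**2/5 + 12*k/5 + 4/5).
deg f ≤ 5 (via 0,0,4).
Coefficient equations give f(k) = k**2*(k + 1)*(k**2 - k + 2)/5.
Certificate R = B(k−1)f/C = k**2*(k**2 - k + 2)/(5*k**3 + 5*k**2 + 8*k + 4) gives s_k = 2*k**2*(-k**3 - k - 2).
Δs = -10*k**4 - 20*k**3 - 26*k**2 - 24*k - 8, as required.
Telescope: S(n) = s_(n+1) − s_(0) = -2*n**5 - 10*n**4 - 22*n**3 - 30*n**2 - 24*n - 8 − (0) = -2*n**5 - 10*n**4 - 22*n**3 - 30*n**2 - 24*n - 8.

S(n) = - 2 n^{5} - 10 n^{4} - 22 n^{3} - 30 n^{2} - 24 n - 8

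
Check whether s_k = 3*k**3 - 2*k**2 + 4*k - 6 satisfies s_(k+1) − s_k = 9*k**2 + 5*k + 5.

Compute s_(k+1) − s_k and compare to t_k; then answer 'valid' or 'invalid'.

valid (s_(k+1) − s_k reduces to t_k)

s_(k+1) = 3*k**3 + 7*k**2 + 9*k - 1
s_(k+1) − s_k = 9*k**2 + 5*k + 5
(s_(k+1) − s_k) − t_k = 0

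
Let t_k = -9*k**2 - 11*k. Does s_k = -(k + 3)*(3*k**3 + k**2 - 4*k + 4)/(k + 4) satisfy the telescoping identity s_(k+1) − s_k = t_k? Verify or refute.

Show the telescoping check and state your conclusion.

s_(k+1) = -(k + 4)*(-4*k + 3*(k + 1)**3 + (k + 1)**2)/(k + 5)
s_(k+1) − s_k = (-9*k**4 - 86*k**3 - 233*k**2 - 172*k - 4)/(k**2 + 9*k + 20)
(s_(k+1) − s_k) − t_k = 2*(3*k**3 + 23*k**2 + 24*k - 2)/(k**2 + 9*k + 20)

Invalid: residual 2*(3*k**3 + 23*k**2 + 24*k - 2)/(k**2 + 9*k + 20) ≠ 0.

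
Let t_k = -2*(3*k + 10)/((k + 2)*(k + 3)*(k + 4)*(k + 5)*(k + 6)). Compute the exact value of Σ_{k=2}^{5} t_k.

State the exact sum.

t_(k+1)/t_k = (k + 2)*(3*k + 13)/((k + 7)*(3*k + 10)).
Take A(k)=k + 2, B(k)=k + 7, C(k)=k + 10/3.
Set up (k + 2)·f(k+1) − (k + 6)·f(k) − (k + 10/3) = 0.
Bound: deg f ≤ 4.
Coefficient equations give f(k) = k*(k + 3)*(k**2 + 11*k + 38)/120.
So s_k = (B(k−1)f/C)·t_k = (k*(k + 3)*(k + 6)*(k**2 + 11*k + 38)/(40*(3*k + 10)))·t_k = k*(-k**2 - 11*k - 38)/(20*(k**3 + 11*k**2 + 38*k + 40)).
Verify: 2*(-3*k - 10)/(k**5 + 20*k**4 + 155*k**3 + 580*k**2 + 1044*k + 720) matches t_k.
Sum = s_(6) − s_(2); s_(6) = -21/440, s_(2) = -4/105 ⇒ -89/9240.

Σ = -89/9240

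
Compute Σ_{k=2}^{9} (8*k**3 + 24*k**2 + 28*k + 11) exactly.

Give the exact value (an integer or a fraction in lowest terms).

Step 1: r(k) = (8*k**3 + 48*k**2 + 100*k + 71)/(8*k**3 + 24*k**2 + 28*k + 11).
So A=1 and B=1, with C=k**3 + 3*k**2 + 7*k/2 + 11/8.
Solve (1)·f(k+1) − (1)·f(k) = k**3 + 3*k**2 + 7*k/2 + 11/8.
From deg A=0, deg B=0, deg C=3: d=4.
Match coefficients ⇒ f(k) = k*(2*k**3 + 4*k**2 + 4*k + 1)/8.
Then R = B(k−1)f/C = k*(2*k**3 + 4*k**2 + 4*k + 1)/(8*k**3 + 24*k**2 + 28*k + 11), so s_k = R(k)·t_k = k*(2*k**3 + 4*k**2 + 4*k + 1).
Δs = 8*k**3 + 24*k**2 + 28*k + 11, as required.
Sum = s_(10) − s_(2); s_(10) = 24410, s_(2) = 82 ⇒ 24328.

Σ = 24328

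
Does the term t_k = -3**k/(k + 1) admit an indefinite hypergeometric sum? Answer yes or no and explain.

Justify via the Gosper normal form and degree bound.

t_(k+1)/t_k = 3*(k + 1)/(k + 2).
Normal form (A,B,C) = (3*k + 3, k + 2, 1).
Need (3*k + 3)·f(k+1) − (k + 1)·f(k) = 1.
Degrees (1,1,0) ⇒ d ≤ -1.
Bound -1 < 0, so the key equation has no polynomial solution.

No; the degree bound rules out any f.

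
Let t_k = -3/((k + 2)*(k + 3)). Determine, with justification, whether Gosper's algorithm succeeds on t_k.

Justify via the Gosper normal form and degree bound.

Yes. s_k = -3*k/(2*k + 4).

r(k) = (k + 2)/(k + 4) after simplifying.
A = k + 2, B = k + 4, C = 1.
Set up (k + 2)·f(k+1) − (k + 3)·f(k) − (1) = 0.
From deg A=1, deg B=1, deg C=0: d=1.
Coefficient equations give f(k) = k/2.
Get s_k = R·t_k = -3*k/(2*k + 4) with R(k) = B(k−1)f(k)/C(k) = k*(k + 3)/2.
Verify: -3/(k**2 + 5*k + 6) matches t_k.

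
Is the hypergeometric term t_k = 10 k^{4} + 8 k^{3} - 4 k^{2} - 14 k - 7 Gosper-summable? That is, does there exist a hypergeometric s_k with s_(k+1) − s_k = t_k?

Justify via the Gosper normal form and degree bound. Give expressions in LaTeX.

Yes. s_k = k \left(2 k^{4} - 3 k^{3} - 2 k^{2} - 3 k - 1\right).

r(k) = (10*k**4 + 48*k**3 + 80*k**2 + 42*k - 7)/(10*k**4 + 8*k**3 - 4*k**2 - 14*k - 7) after simplifying.
Factor: A=1; B=1; C=k**4 + 4*k**3/5 - 2*k**2/5 - 7*k/5 - 7/10.
Solve (1)·f(k+1) − (1)·f(k) = k**4 + 4*k**3/5 - 2*k**2/5 - 7*k/5 - 7/10.
Bound: deg f ≤ 5.
Solve for f: f(k) = k*(2*k**4 - 3*k**3 - 2*k**2 - 3*k - 1)/10 (degree 5 ≤ 5).
Then R = B(k−1)f/C = k*(2*k**4 - 3*k**3 - 2*k**2 - 3*k - 1)/(10*k**4 + 8*k**3 - 4*k**2 - 14*k - 7), so s_k = R(k)·t_k = k*(2*k**4 - 3*k**3 - 2*k**2 - 3*k - 1).
Verify: 10*k**4 + 8*k**3 - 4*k**2 - 14*k - 7 matches t_k.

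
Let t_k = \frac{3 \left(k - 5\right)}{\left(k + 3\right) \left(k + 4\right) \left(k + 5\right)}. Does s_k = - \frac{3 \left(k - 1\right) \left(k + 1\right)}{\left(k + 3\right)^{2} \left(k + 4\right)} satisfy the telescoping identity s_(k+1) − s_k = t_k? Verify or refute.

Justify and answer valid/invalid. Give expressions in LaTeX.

Invalid: residual \frac{12 \left(- k^{2} - k + 10\right)}{k^{5} + 19 k^{4} + 143 k^{3} + 533 k^{2} + 984 k + 720} ≠ 0.

s_(k+1) = -3*k*(k + 2)/((k + 4)**2*(k + 5))
s_(k+1) − s_k = 3*(k**3 - 2*k**2 - 27*k - 20)/(k**5 + 19*k**4 + 143*k**3 + 533*k**2 + 984*k + 720)
(s_(k+1) − s_k) − t_k = 12*(-k**2 - k + 10)/(k**5 + 19*k**4 + 143*k**3 + 533*k**2 + 984*k + 720)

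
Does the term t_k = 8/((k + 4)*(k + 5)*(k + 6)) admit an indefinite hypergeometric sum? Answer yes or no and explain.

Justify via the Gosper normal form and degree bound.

Yes. s_k = k*(k + 9)/(5*(k + 4)*(k + 5)).

Ratio r(k) = (k + 4)/(k + 7).
Take A(k)=k + 4, B(k)=k + 7, C(k)=1.
Key eq: (k + 4)·f(k+1) = (k + 6)·f(k) + (1).
Bound: deg f ≤ 2.
Solving with deg f ≤ 2: f(k) = k*(k + 9)/40.
Then R = B(k−1)f/C = k*(k + 6)*(k + 9)/40, so s_k = R(k)·t_k = k*(k + 9)/(5*(k + 4)*(k + 5)).
s_(k+1) − s_k = 8/(k**3 + 15*k**2 + 74*k + 120) = t_k.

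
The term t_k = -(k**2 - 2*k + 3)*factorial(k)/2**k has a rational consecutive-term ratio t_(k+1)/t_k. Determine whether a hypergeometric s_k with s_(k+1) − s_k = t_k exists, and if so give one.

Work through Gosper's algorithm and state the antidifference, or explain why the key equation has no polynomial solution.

s_k = -2**(1 - k)*(k - 2)*factorial(k)

t_(k+1)/t_k = (k**3 + k**2 + 2*k + 2)/(2*(k**2 - 2*k + 3)).
A = k/2 + 1/2, B = 1, C = k**2 - 2*k + 3.
Set up (k/2 + 1/2)·f(k+1) − (1)·f(k) − (k**2 - 2*k + 3) = 0.
Bound: deg f ≤ 1.
Coefficient equations give f(k) = 2*(k - 2).
So s_k = (B(k−1)f/C)·t_k = (2*(k - 2)/(k**2 - 2*k + 3))·t_k = -2**(1 - k)*(k - 2)*factorial(k).
Δs = -(k**2 - 2*k + 3)*factorial(k)/2**k, as required.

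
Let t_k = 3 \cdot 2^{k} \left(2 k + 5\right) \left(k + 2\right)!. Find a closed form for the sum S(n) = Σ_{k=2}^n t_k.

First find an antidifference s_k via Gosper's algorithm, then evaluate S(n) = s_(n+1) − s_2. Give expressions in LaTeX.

S(n) = 6 \cdot 2^{n} \left(n + 3\right)! - 288

Ratio r(k) = 2*(k + 3)*(2*k + 7)/(2*k + 5).
Normal form (A,B,C) = (2*k + 6, 1, k + 5/2).
Solve (2*k + 6)·f(k+1) − (1)·f(k) = k + 5/2.
From deg A=1, deg B=0, deg C=1: d=0.
Match coefficients ⇒ f(k) = 1/2.
So s_k = (B(k−1)f/C)·t_k = (1/(2*k + 5))·t_k = 3*2**k*factorial(k + 2).
Δs = 3*2**k*(2*k + 5)*factorial(k + 2), as required.
Telescope: S(n) = s_(n+1) − s_(2) = 6*2**n*factorial(n + 3) − (288) = 6*2**n*factorial(n + 3) - 288.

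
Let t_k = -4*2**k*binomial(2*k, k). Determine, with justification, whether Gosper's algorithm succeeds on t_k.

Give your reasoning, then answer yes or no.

The ratio is 4*(2*k + 1)/(k + 1).
Take A(k)=8*k + 4, B(k)=k + 1, C(k)=1.
f must satisfy (8*k + 4)·f(k+1) − (k)·f(k) = 1.
Bound: deg f ≤ -1.
d = -1 < 0 ⇒ no nonzero polynomial f; not summable.

No — negative degree bound, so no certificate f.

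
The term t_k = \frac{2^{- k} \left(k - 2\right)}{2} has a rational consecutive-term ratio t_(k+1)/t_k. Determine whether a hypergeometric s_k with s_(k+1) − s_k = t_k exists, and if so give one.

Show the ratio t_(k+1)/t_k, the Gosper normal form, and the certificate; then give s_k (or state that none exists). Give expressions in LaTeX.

Compute t_(k+1)/t_k: get (k - 1)/(2*(k - 2)).
Take A(k)=1/2, B(k)=1, C(k)=k - 2.
Solve (1/2)·f(k+1) − (1)·f(k) = k - 2.
Bound: deg f ≤ 1.
Solve for f: f(k) = -2*(k - 1) (degree 1 ≤ 1).
Then R = B(k−1)f/C = -2*(k - 1)/(k - 2), so s_k = R(k)·t_k = (1 - k)/2**k.
Check: Δs_k = (k - 2)/(2*2**k). ✓

s_k = 2^{- k} \left(1 - k\right)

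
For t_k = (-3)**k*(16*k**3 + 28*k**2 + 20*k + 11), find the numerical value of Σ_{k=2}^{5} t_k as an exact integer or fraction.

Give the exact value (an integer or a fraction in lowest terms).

t_(k+1)/t_k = 3*(-16*k**3 - 76*k**2 - 124*k - 75)/(16*k**3 + 28*k**2 + 20*k + 11).
Take A(k)=-3, B(k)=1, C(k)=k**3 + 7*k**2/4 + 5*k/4 + 11/16.
Key eq: (-3)·f(k+1) = (1)·f(k) + (k**3 + 7*k**2/4 + 5*k/4 + 11/16).
d = 3 from the (0,0,3) case.
Match coefficients ⇒ f(k) = -(4*k**3 - 2*k**2 - k + 2)/16.
So s_k = (B(k−1)f/C)·t_k = (-(4*k**3 - 2*k**2 - k + 2)/(16*k**3 + 28*k**2 + 20*k + 11))·t_k = (-3)**k*(-4*k**3 + 2*k**2 + k - 2).
Check: Δs_k = (-3)**k*(16*k**3 + 28*k**2 + 20*k + 11). ✓
Evaluate s at k=6 and k=2: -574452 and -216; difference -574236.

Σ = -574236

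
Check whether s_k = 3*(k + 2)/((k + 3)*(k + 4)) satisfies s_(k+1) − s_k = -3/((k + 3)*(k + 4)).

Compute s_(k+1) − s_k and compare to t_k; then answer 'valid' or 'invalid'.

Invalid: residual 12/(k**3 + 12*k**2 + 47*k + 60) ≠ 0.

s_(k+1) = 3*(k + 3)/((k + 4)*(k + 5))
s_(k+1) − s_k = 3*(-k - 1)/(k**3 + 12*k**2 + 47*k + 60)
(s_(k+1) − s_k) − t_k = 12/(k**3 + 12*k**2 + 47*k + 60)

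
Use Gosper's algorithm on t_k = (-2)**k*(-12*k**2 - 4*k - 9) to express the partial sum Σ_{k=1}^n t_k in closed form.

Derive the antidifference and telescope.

S(n) = -8*(-2)**n*n**2 - 8*(-2)**n*n - 6*(-2)**n + 6

Step 1: r(k) = 2*(-12*k**2 - 28*k - 25)/(12*k**2 + 4*k + 9).
A = -2, B = 1, C = k**2 + k/3 + 3/4.
Solve (-2)·f(k+1) − (1)·f(k) = k**2 + k/3 + 3/4.
From deg A=0, deg B=0, deg C=2: d=2.
Solving with deg f ≤ 2: f(k) = -(4*k**2 - 4*k + 3)/12.
Get s_k = R·t_k = (-2)**k*(4*k**2 - 4*k + 3) with R(k) = B(k−1)f(k)/C(k) = -(4*k**2 - 4*k + 3)/(12*k**2 + 4*k + 9).
s_(k+1) − s_k = (-2)**k*(-12*k**2 - 4*k - 9) = t_k.
Telescope: S(n) = s_(n+1) − s_(1) = (-2)**(n + 1)*(4*n**2 + 4*n + 3) − (-6) = -8*(-2)**n*n**2 - 8*(-2)**n*n - 6*(-2)**n + 6.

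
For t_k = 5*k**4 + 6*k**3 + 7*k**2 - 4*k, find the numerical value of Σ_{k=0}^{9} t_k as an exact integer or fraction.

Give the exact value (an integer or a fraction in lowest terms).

The ratio is (5*k**4 + 26*k**3 + 55*k**2 + 48*k + 14)/(k*(5*k**3 + 6*k**2 + 7*k - 4)).
Normal form (A,B,C) = (1, 1, k**4 + 6*k**3/5 + 7*k**2/5 - 4*k/5).
Set up (1)·f(k+1) − (1)·f(k) − (k**4 + 6*k**3/5 + 7*k**2/5 - 4*k/5) = 0.
deg f ≤ 5 (via 0,0,4).
A polynomial solution: f(k) = k*(k - 1)*(k**3 + k - 3)/5.
So s_k = (B(k−1)f/C)·t_k = ((k - 1)*(k**3 + k - 3)/(5*k**3 + 6*k**2 + 7*k - 4))·t_k = k*(k**4 - k**3 + k**2 - 4*k + 3).
Check: Δs_k = k*(5*k**3 + 6*k**2 + 7*k - 4). ✓
Telescoping: Σ = s_(10) − s_(0) = 90630 − (0) = 90630.

Σ = 90630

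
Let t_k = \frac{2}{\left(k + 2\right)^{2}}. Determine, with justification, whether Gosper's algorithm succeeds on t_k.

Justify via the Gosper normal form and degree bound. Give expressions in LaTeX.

r(k) = (k + 2)**2/(k + 3)**2 after simplifying.
So A=k**2 + 4*k + 4 and B=k**2 + 6*k + 9, with C=1.
Key eq: (k**2 + 4*k + 4)·f(k+1) = (k**2 + 4*k + 4)·f(k) + (1).
d = 0 from the (2,2,0) case.
Put f(k) = c0: A·f(k+1) − B(k−1)·f(k) − C = -1; need -1 = 0 — inconsistent ⇒ no f, not summable.

No. Not Gosper-summable.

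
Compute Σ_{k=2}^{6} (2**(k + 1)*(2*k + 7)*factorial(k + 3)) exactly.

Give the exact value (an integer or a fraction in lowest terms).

Σ = 928971840

t_(k+1)/t_k = 2*(k + 4)*(2*k + 9)/(2*k + 7).
Gosper form: A/B · C(k+1)/C(k) with A=2*k + 8, B=1, C=k + 7/2.
Set up (2*k + 8)·f(k+1) − (1)·f(k) − (k + 7/2) = 0.
d = 0 from the (1,0,1) case.
Match coefficients ⇒ f(k) = 1/2.
Get s_k = R·t_k = 2**(k + 1)*factorial(k + 3) with R(k) = B(k−1)f(k)/C(k) = 1/(2*k + 7).
Verify: 2**(k + 1)*(2*k + 7)*factorial(k + 3) matches t_k.
Sum = s_(7) − s_(2); s_(7) = 928972800, s_(2) = 960 ⇒ 928971840.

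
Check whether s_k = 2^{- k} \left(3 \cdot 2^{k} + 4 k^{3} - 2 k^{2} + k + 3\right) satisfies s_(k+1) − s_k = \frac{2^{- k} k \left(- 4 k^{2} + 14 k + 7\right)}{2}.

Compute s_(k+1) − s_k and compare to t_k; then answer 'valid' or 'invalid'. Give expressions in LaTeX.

valid; difference matches t_k

s_(k+1) = (6*2**k + 4*k**3 + 10*k**2 + 9*k + 6)/(2*2**k)
s_(k+1) − s_k = k*(-4*k**2 + 14*k + 7)/(2*2**k)
(s_(k+1) − s_k) − t_k = 0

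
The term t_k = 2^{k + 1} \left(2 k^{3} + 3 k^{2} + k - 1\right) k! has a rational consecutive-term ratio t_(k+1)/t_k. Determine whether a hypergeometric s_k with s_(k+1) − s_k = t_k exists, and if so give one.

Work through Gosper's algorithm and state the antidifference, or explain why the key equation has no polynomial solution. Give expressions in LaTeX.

s_k = 2^{k + 1} \left(k^{2} - k - 1\right) k!

The ratio is 2*(k + 1)*(k + 2*(k + 1)**3 + 3*(k + 1)**2)/(2*k**3 + 3*k**2 + k - 1).
Normal form (A,B,C) = (2*k + 2, 1, k**3 + 3*k**2/2 + k/2 - 1/2).
Solve (2*k + 2)·f(k+1) − (1)·f(k) = k**3 + 3*k**2/2 + k/2 - 1/2.
d = 2 from the (1,0,3) case.
Solve for f: f(k) = (k**2 - k - 1)/2 (degree 2 ≤ 2).
So s_k = (B(k−1)f/C)·t_k = ((k**2 - k - 1)/(2*k**3 + 3*k**2 + k - 1))·t_k = 2**(k + 1)*(k**2 - k - 1)*factorial(k).
s_(k+1) − s_k = 2**(k + 1)*(2*k**3 + 3*k**2 + k - 1)*factorial(k) = t_k.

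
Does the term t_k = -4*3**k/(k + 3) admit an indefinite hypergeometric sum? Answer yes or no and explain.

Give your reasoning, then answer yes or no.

r(k) = 3*(k + 3)/(k + 4) after simplifying.
So A=3*k + 9 and B=k + 4, with C=1.
Set up (3*k + 9)·f(k+1) − (k + 3)·f(k) − (1) = 0.
Bound: deg f ≤ -1.
Bound -1 < 0, so the key equation has no polynomial solution.

No — t_k has no hypergeometric antidifference.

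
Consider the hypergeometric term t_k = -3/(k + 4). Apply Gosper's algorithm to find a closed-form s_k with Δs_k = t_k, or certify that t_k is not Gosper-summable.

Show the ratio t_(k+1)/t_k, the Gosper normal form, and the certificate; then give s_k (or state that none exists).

t_(k+1)/t_k = (k + 4)/(k + 5).
Factor: A=k + 4; B=k + 5; C=1.
Set up (k + 4)·f(k+1) − (k + 4)·f(k) − (1) = 0.
deg f ≤ 0 (via 1,1,0).
f = c0 ⇒ A·f(k+1) − B(k−1)·f(k) − C = -1. The system {-1 = 0} is inconsistent; no antidifference.

none (Gosper's algorithm certifies no s_k)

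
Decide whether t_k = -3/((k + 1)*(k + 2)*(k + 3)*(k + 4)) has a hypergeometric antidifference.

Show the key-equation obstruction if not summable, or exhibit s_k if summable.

Yes. s_k = k*(-k**2 - 6*k - 11)/(6*(k + 1)*(k + 2)*(k + 3)).

r(k) = (k + 1)/(k + 5) after simplifying.
Normal form (A,B,C) = (k + 1, k + 5, 1).
Need (k + 1)·f(k+1) − (k + 4)·f(k) = 1.
From deg A=1, deg B=1, deg C=0: d=3.
Solving with deg f ≤ 3: f(k) = k*(k**2 + 6*k + 11)/18.
R(k) = B(k−1)·f(k)/C(k) = k*(k + 4)*(k**2 + 6*k + 11)/18; s_k = R·t_k = k*(-k**2 - 6*k - 11)/(6*(k + 1)*(k + 2)*(k + 3)).
Δs = -3/(k**4 + 10*k**3 + 35*k**2 + 50*k + 24), as required.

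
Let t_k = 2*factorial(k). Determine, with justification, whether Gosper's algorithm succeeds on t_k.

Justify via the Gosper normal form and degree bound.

Step 1: r(k) = k + 1.
A = k + 1, B = 1, C = 1.
Solve (k + 1)·f(k+1) − (1)·f(k) = 1.
deg f ≤ -1 (via 1,0,0).
d = -1 < 0 ⇒ no nonzero polynomial f; not summable.

No — key equation has no polynomial f.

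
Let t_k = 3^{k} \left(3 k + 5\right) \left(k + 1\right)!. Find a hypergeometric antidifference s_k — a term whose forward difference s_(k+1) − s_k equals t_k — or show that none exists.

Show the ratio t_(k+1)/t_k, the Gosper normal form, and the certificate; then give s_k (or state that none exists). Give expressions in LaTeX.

s_k = 3^{k} \left(k + 1\right)!

The ratio is 3*(k + 2)*(3*k + 8)/(3*k + 5).
So A=3*k + 6 and B=1, with C=k + 5/3.
Solve (3*k + 6)·f(k+1) − (1)·f(k) = k + 5/3.
deg f ≤ 0 (via 1,0,1).
A polynomial solution: f(k) = 1/3.
Then R = B(k−1)f/C = 1/(3*k + 5), so s_k = R(k)·t_k = 3**k*factorial(k + 1).
Check: Δs_k = 3**k*(3*k + 5)*factorial(k + 1). ✓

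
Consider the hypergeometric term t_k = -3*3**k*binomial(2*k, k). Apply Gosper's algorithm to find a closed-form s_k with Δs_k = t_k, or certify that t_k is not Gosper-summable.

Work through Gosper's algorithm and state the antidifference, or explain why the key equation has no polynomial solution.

The ratio is 6*(2*k + 1)/(k + 1).
Gosper form: A/B · C(k+1)/C(k) with A=12*k + 6, B=k + 1, C=1.
Set up (12*k + 6)·f(k+1) − (k)·f(k) − (1) = 0.
Degrees (1,1,0) ⇒ d ≤ -1.
deg f ≤ -1 is impossible — no certificate.

none (Gosper's algorithm certifies no s_k)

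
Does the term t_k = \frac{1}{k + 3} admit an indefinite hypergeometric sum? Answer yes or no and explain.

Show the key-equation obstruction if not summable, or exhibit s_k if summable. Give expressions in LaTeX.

r(k) = (k + 3)/(k + 4) after simplifying.
Factor: A=k + 3; B=k + 4; C=1.
Solve (k + 3)·f(k+1) − (k + 3)·f(k) = 1.
deg f ≤ 0 (via 1,1,0).
Write f(k) = c0. Then LHS − RHS = -1, requiring -1 = 0: contradictory. No certificate.

No; the coefficient equations for f are inconsistent.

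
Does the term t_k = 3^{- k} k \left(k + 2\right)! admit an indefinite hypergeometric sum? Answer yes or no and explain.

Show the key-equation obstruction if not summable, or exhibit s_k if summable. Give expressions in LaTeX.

Compute t_(k+1)/t_k: get (k + 1)*(k + 3)/(3*k).
So A=k/3 + 1 and B=1, with C=k.
f must satisfy (k/3 + 1)·f(k+1) − (1)·f(k) = k.
Degrees (1,0,1) ⇒ d ≤ 0.
Solving with deg f ≤ 0: f(k) = 3.
So s_k = (B(k−1)f/C)·t_k = (3/k)·t_k = 3**(1 - k)*factorial(k + 2).
Check: Δs_k = k*factorial(k + 2)/3**k. ✓

Yes. s_k = 3^{1 - k} \left(k + 2\right)!.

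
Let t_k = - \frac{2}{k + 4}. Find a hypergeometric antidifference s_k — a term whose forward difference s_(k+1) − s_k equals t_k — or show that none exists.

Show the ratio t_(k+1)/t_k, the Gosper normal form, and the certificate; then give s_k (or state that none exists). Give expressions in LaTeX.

not Gosper-summable; s_k does not exist

The ratio is (k + 4)/(k + 5).
So A=k + 4 and B=k + 5, with C=1.
Need (k + 4)·f(k+1) − (k + 4)·f(k) = 1.
Bound: deg f ≤ 0.
Write f(k) = c0. Then LHS − RHS = -1, requiring -1 = 0: contradictory. No certificate.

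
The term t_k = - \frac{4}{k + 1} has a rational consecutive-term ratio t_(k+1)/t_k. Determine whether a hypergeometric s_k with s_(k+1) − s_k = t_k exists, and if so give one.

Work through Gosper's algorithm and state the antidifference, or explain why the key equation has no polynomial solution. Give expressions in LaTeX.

r(k) = (k + 1)/(k + 2) after simplifying.
Factor: A=k + 1; B=k + 2; C=1.
Solve (k + 1)·f(k+1) − (k + 1)·f(k) = 1.
From deg A=1, deg B=1, deg C=0: d=0.
f = c0 ⇒ A·f(k+1) − B(k−1)·f(k) − C = -1. The system {-1 = 0} is inconsistent; no antidifference.

no hypergeometric antidifference exists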